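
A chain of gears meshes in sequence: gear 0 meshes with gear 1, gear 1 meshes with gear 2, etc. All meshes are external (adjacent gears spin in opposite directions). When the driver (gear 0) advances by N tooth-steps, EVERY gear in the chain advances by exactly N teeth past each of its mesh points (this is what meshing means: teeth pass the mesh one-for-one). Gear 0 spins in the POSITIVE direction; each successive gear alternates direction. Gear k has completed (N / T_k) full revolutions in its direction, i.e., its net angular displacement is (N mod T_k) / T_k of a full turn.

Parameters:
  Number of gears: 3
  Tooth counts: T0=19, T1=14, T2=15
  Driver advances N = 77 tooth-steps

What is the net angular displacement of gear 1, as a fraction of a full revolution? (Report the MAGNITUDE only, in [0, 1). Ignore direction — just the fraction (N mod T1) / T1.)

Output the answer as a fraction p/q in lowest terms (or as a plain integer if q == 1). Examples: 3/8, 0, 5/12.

Answer: 1/2

Derivation:
Chain of 3 gears, tooth counts: [19, 14, 15]
  gear 0: T0=19, direction=positive, advance = 77 mod 19 = 1 teeth = 1/19 turn
  gear 1: T1=14, direction=negative, advance = 77 mod 14 = 7 teeth = 7/14 turn
  gear 2: T2=15, direction=positive, advance = 77 mod 15 = 2 teeth = 2/15 turn
Gear 1: 77 mod 14 = 7
Fraction = 7 / 14 = 1/2 (gcd(7,14)=7) = 1/2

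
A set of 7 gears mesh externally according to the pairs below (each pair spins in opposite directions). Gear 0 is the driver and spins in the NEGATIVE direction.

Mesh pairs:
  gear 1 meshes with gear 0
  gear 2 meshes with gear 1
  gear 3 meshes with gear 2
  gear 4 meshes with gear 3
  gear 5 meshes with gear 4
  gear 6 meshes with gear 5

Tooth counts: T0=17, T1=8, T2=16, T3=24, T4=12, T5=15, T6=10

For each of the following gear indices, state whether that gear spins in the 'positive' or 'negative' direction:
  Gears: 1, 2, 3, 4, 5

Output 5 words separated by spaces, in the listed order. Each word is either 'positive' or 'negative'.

Answer: positive negative positive negative positive

Derivation:
Gear 0 (driver): negative (depth 0)
  gear 1: meshes with gear 0 -> depth 1 -> positive (opposite of gear 0)
  gear 2: meshes with gear 1 -> depth 2 -> negative (opposite of gear 1)
  gear 3: meshes with gear 2 -> depth 3 -> positive (opposite of gear 2)
  gear 4: meshes with gear 3 -> depth 4 -> negative (opposite of gear 3)
  gear 5: meshes with gear 4 -> depth 5 -> positive (opposite of gear 4)
  gear 6: meshes with gear 5 -> depth 6 -> negative (opposite of gear 5)
Queried indices 1, 2, 3, 4, 5 -> positive, negative, positive, negative, positive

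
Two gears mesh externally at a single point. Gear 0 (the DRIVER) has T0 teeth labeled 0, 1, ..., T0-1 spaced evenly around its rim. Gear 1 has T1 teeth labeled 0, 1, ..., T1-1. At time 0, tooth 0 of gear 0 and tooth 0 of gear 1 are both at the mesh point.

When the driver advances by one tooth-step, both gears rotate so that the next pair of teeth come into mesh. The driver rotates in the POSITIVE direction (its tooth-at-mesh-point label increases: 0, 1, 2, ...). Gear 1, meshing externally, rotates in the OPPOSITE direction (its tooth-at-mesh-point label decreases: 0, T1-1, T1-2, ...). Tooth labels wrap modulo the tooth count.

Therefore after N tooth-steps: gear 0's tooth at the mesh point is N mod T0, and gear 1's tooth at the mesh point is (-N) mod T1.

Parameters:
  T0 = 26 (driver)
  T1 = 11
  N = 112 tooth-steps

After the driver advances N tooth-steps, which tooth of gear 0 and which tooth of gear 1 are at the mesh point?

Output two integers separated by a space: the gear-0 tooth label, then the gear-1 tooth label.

Gear 0 (driver, T0=26): tooth at mesh = N mod T0
  112 = 4 * 26 + 8, so 112 mod 26 = 8
  gear 0 tooth = 8
Gear 1 (driven, T1=11): tooth at mesh = (-N) mod T1
  112 = 10 * 11 + 2, so 112 mod 11 = 2
  (-112) mod 11 = (-2) mod 11 = 11 - 2 = 9
Mesh after 112 steps: gear-0 tooth 8 meets gear-1 tooth 9

Answer: 8 9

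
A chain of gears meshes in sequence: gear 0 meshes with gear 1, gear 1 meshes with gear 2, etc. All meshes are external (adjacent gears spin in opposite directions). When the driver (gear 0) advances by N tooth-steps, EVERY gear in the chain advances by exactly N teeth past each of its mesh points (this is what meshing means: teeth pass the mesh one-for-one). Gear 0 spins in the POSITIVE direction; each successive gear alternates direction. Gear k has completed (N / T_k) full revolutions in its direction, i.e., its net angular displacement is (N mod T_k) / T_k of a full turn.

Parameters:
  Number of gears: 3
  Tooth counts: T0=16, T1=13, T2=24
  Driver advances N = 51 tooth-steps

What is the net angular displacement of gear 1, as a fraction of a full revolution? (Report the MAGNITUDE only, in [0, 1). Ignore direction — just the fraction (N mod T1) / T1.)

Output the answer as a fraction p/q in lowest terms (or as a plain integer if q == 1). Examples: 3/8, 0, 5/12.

Chain of 3 gears, tooth counts: [16, 13, 24]
  gear 0: T0=16, direction=positive, advance = 51 mod 16 = 3 teeth = 3/16 turn
  gear 1: T1=13, direction=negative, advance = 51 mod 13 = 12 teeth = 12/13 turn
  gear 2: T2=24, direction=positive, advance = 51 mod 24 = 3 teeth = 3/24 turn
Gear 1: 51 mod 13 = 12
Fraction = 12 / 13 = 12/13 (gcd(12,13)=1) = 12/13

Answer: 12/13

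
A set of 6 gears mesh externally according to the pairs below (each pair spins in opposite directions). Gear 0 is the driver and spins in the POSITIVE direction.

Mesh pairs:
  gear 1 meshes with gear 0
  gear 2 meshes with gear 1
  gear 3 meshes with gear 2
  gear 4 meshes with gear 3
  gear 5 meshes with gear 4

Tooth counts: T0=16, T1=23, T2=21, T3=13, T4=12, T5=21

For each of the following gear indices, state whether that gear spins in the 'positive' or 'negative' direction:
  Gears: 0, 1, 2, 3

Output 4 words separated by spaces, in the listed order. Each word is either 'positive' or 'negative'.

Answer: positive negative positive negative

Derivation:
Gear 0 (driver): positive (depth 0)
  gear 1: meshes with gear 0 -> depth 1 -> negative (opposite of gear 0)
  gear 2: meshes with gear 1 -> depth 2 -> positive (opposite of gear 1)
  gear 3: meshes with gear 2 -> depth 3 -> negative (opposite of gear 2)
  gear 4: meshes with gear 3 -> depth 4 -> positive (opposite of gear 3)
  gear 5: meshes with gear 4 -> depth 5 -> negative (opposite of gear 4)
Queried indices 0, 1, 2, 3 -> positive, negative, positive, negative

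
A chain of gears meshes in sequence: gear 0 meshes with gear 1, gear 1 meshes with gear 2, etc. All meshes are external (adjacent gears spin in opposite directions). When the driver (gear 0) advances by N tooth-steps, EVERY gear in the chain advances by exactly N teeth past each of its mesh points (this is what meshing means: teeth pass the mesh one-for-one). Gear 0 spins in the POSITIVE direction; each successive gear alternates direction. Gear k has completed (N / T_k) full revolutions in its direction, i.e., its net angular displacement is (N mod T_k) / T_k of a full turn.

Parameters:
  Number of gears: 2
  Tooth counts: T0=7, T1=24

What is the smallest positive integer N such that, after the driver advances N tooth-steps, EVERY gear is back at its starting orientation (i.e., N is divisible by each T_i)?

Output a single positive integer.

Gear k returns to start when N is a multiple of T_k.
All gears at start simultaneously when N is a common multiple of [7, 24]; the smallest such N is lcm(7, 24).
Start: lcm = T0 = 7
Fold in T1=24: gcd(7, 24) = 1; lcm(7, 24) = 7 * 24 / 1 = 168 / 1 = 168
Full cycle length = 168

Answer: 168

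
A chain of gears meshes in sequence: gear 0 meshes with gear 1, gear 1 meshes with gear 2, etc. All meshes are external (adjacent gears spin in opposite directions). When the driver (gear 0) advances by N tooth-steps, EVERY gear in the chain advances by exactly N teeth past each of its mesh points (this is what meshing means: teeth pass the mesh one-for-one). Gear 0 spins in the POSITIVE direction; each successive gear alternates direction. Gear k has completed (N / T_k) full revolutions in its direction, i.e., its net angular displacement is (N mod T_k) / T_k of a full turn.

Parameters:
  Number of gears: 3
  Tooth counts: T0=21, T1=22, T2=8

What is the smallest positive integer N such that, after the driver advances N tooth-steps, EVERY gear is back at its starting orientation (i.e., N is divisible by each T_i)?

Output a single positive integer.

Gear k returns to start when N is a multiple of T_k.
All gears at start simultaneously when N is a common multiple of [21, 22, 8]; the smallest such N is lcm(21, 22, 8).
Start: lcm = T0 = 21
Fold in T1=22: gcd(21, 22) = 1; lcm(21, 22) = 21 * 22 / 1 = 462 / 1 = 462
Fold in T2=8: gcd(462, 8) = 2; lcm(462, 8) = 462 * 8 / 2 = 3696 / 2 = 1848
Full cycle length = 1848

Answer: 1848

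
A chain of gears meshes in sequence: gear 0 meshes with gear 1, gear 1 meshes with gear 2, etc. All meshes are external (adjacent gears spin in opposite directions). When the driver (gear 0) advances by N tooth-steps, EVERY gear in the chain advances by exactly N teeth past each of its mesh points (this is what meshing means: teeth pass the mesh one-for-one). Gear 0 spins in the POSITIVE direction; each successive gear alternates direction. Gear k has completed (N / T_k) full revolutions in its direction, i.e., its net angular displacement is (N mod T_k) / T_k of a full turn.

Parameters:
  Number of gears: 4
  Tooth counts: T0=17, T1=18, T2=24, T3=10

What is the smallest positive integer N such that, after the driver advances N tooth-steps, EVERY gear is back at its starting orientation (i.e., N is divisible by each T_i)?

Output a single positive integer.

Answer: 6120

Derivation:
Gear k returns to start when N is a multiple of T_k.
All gears at start simultaneously when N is a common multiple of [17, 18, 24, 10]; the smallest such N is lcm(17, 18, 24, 10).
Start: lcm = T0 = 17
Fold in T1=18: gcd(17, 18) = 1; lcm(17, 18) = 17 * 18 / 1 = 306 / 1 = 306
Fold in T2=24: gcd(306, 24) = 6; lcm(306, 24) = 306 * 24 / 6 = 7344 / 6 = 1224
Fold in T3=10: gcd(1224, 10) = 2; lcm(1224, 10) = 1224 * 10 / 2 = 12240 / 2 = 6120
Full cycle length = 6120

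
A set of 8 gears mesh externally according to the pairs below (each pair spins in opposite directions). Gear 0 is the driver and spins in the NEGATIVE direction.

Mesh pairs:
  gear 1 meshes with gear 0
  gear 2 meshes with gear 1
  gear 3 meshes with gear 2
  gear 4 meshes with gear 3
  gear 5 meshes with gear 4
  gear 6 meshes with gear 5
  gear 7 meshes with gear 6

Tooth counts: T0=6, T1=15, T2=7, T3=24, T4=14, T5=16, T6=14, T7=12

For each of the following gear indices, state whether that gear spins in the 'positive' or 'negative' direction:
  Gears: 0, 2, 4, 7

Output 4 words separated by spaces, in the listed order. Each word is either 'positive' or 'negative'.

Answer: negative negative negative positive

Derivation:
Gear 0 (driver): negative (depth 0)
  gear 1: meshes with gear 0 -> depth 1 -> positive (opposite of gear 0)
  gear 2: meshes with gear 1 -> depth 2 -> negative (opposite of gear 1)
  gear 3: meshes with gear 2 -> depth 3 -> positive (opposite of gear 2)
  gear 4: meshes with gear 3 -> depth 4 -> negative (opposite of gear 3)
  gear 5: meshes with gear 4 -> depth 5 -> positive (opposite of gear 4)
  gear 6: meshes with gear 5 -> depth 6 -> negative (opposite of gear 5)
  gear 7: meshes with gear 6 -> depth 7 -> positive (opposite of gear 6)
Queried indices 0, 2, 4, 7 -> negative, negative, negative, positive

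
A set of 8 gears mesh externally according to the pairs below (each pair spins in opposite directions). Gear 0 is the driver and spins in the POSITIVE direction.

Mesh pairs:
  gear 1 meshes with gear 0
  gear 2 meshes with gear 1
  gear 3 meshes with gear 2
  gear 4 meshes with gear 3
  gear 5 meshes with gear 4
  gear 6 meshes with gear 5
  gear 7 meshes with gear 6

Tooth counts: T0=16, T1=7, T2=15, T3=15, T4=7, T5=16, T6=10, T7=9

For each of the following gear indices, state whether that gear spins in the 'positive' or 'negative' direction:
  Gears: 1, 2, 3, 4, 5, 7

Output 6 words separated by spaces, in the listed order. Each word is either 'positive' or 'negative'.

Answer: negative positive negative positive negative negative

Derivation:
Gear 0 (driver): positive (depth 0)
  gear 1: meshes with gear 0 -> depth 1 -> negative (opposite of gear 0)
  gear 2: meshes with gear 1 -> depth 2 -> positive (opposite of gear 1)
  gear 3: meshes with gear 2 -> depth 3 -> negative (opposite of gear 2)
  gear 4: meshes with gear 3 -> depth 4 -> positive (opposite of gear 3)
  gear 5: meshes with gear 4 -> depth 5 -> negative (opposite of gear 4)
  gear 6: meshes with gear 5 -> depth 6 -> positive (opposite of gear 5)
  gear 7: meshes with gear 6 -> depth 7 -> negative (opposite of gear 6)
Queried indices 1, 2, 3, 4, 5, 7 -> negative, positive, negative, positive, negative, negative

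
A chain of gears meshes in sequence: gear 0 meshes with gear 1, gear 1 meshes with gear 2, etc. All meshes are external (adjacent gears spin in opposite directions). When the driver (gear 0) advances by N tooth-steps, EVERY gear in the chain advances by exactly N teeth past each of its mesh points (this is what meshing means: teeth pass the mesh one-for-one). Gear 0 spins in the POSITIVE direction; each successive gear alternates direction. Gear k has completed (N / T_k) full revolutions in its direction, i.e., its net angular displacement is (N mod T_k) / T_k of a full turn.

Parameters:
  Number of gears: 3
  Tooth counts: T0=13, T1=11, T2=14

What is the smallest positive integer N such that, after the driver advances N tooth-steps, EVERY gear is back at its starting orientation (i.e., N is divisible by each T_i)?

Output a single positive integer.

Answer: 2002

Derivation:
Gear k returns to start when N is a multiple of T_k.
All gears at start simultaneously when N is a common multiple of [13, 11, 14]; the smallest such N is lcm(13, 11, 14).
Start: lcm = T0 = 13
Fold in T1=11: gcd(13, 11) = 1; lcm(13, 11) = 13 * 11 / 1 = 143 / 1 = 143
Fold in T2=14: gcd(143, 14) = 1; lcm(143, 14) = 143 * 14 / 1 = 2002 / 1 = 2002
Full cycle length = 2002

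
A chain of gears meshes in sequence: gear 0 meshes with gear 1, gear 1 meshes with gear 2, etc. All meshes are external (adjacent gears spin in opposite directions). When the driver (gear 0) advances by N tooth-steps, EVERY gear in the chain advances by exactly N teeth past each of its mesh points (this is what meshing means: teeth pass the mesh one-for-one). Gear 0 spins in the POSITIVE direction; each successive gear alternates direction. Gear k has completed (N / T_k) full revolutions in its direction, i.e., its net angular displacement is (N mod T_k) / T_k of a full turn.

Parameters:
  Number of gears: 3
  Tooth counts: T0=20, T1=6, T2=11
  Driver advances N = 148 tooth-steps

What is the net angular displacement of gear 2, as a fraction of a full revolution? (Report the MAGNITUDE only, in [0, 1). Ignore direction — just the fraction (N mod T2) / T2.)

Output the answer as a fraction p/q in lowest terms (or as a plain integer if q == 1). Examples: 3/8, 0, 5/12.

Answer: 5/11

Derivation:
Chain of 3 gears, tooth counts: [20, 6, 11]
  gear 0: T0=20, direction=positive, advance = 148 mod 20 = 8 teeth = 8/20 turn
  gear 1: T1=6, direction=negative, advance = 148 mod 6 = 4 teeth = 4/6 turn
  gear 2: T2=11, direction=positive, advance = 148 mod 11 = 5 teeth = 5/11 turn
Gear 2: 148 mod 11 = 5
Fraction = 5 / 11 = 5/11 (gcd(5,11)=1) = 5/11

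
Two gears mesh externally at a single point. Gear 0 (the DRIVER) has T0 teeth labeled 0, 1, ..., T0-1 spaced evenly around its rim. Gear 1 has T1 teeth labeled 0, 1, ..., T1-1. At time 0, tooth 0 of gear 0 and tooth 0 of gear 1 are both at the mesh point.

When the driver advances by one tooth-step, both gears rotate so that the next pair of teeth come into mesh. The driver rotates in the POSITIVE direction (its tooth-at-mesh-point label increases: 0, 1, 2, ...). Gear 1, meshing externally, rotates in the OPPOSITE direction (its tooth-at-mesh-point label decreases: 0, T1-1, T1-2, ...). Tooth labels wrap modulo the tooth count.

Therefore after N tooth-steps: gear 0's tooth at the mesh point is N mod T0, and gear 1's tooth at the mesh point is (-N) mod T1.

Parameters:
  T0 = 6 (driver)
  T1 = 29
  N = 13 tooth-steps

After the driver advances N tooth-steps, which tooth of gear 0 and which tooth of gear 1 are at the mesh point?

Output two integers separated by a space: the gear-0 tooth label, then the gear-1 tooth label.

Answer: 1 16

Derivation:
Gear 0 (driver, T0=6): tooth at mesh = N mod T0
  13 = 2 * 6 + 1, so 13 mod 6 = 1
  gear 0 tooth = 1
Gear 1 (driven, T1=29): tooth at mesh = (-N) mod T1
  13 = 0 * 29 + 13, so 13 mod 29 = 13
  (-13) mod 29 = (-13) mod 29 = 29 - 13 = 16
Mesh after 13 steps: gear-0 tooth 1 meets gear-1 tooth 16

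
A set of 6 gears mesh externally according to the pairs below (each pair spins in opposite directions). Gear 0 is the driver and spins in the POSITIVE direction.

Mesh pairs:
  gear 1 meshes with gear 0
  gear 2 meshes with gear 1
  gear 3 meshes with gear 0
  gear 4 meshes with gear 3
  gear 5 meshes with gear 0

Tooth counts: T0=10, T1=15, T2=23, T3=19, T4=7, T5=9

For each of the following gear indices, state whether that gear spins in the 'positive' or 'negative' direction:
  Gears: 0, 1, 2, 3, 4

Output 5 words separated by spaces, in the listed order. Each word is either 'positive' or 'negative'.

Answer: positive negative positive negative positive

Derivation:
Gear 0 (driver): positive (depth 0)
  gear 1: meshes with gear 0 -> depth 1 -> negative (opposite of gear 0)
  gear 2: meshes with gear 1 -> depth 2 -> positive (opposite of gear 1)
  gear 3: meshes with gear 0 -> depth 1 -> negative (opposite of gear 0)
  gear 4: meshes with gear 3 -> depth 2 -> positive (opposite of gear 3)
  gear 5: meshes with gear 0 -> depth 1 -> negative (opposite of gear 0)
Queried indices 0, 1, 2, 3, 4 -> positive, negative, positive, negative, positive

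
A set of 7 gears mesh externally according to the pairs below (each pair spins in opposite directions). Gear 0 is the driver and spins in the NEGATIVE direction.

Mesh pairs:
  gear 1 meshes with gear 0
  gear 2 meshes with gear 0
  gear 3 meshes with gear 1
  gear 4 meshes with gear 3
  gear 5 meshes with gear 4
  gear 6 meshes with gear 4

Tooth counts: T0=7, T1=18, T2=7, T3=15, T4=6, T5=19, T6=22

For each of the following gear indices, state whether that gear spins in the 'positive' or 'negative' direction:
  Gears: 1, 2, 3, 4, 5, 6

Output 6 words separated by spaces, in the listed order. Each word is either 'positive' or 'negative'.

Gear 0 (driver): negative (depth 0)
  gear 1: meshes with gear 0 -> depth 1 -> positive (opposite of gear 0)
  gear 2: meshes with gear 0 -> depth 1 -> positive (opposite of gear 0)
  gear 3: meshes with gear 1 -> depth 2 -> negative (opposite of gear 1)
  gear 4: meshes with gear 3 -> depth 3 -> positive (opposite of gear 3)
  gear 5: meshes with gear 4 -> depth 4 -> negative (opposite of gear 4)
  gear 6: meshes with gear 4 -> depth 4 -> negative (opposite of gear 4)
Queried indices 1, 2, 3, 4, 5, 6 -> positive, positive, negative, positive, negative, negative

Answer: positive positive negative positive negative negative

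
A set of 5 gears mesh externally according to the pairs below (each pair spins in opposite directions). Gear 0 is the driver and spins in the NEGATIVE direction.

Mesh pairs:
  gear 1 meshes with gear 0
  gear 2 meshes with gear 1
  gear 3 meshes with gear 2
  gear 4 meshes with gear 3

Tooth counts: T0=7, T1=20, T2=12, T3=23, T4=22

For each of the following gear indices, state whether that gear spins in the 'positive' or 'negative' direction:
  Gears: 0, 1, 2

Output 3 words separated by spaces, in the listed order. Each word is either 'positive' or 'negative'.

Gear 0 (driver): negative (depth 0)
  gear 1: meshes with gear 0 -> depth 1 -> positive (opposite of gear 0)
  gear 2: meshes with gear 1 -> depth 2 -> negative (opposite of gear 1)
  gear 3: meshes with gear 2 -> depth 3 -> positive (opposite of gear 2)
  gear 4: meshes with gear 3 -> depth 4 -> negative (opposite of gear 3)
Queried indices 0, 1, 2 -> negative, positive, negative

Answer: negative positive negative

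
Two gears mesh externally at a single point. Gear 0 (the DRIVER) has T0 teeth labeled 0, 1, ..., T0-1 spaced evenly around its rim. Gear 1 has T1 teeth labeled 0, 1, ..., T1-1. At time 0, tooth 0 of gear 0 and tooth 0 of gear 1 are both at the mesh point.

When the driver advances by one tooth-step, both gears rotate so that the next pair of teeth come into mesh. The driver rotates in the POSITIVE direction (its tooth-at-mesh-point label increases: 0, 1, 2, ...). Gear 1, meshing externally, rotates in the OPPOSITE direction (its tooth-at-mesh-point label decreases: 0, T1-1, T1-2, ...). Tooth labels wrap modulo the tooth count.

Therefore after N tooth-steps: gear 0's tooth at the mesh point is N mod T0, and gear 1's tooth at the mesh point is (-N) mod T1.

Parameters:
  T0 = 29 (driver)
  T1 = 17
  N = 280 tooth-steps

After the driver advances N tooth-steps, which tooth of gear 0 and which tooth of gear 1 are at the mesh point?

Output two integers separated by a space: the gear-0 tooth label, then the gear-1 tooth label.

Answer: 19 9

Derivation:
Gear 0 (driver, T0=29): tooth at mesh = N mod T0
  280 = 9 * 29 + 19, so 280 mod 29 = 19
  gear 0 tooth = 19
Gear 1 (driven, T1=17): tooth at mesh = (-N) mod T1
  280 = 16 * 17 + 8, so 280 mod 17 = 8
  (-280) mod 17 = (-8) mod 17 = 17 - 8 = 9
Mesh after 280 steps: gear-0 tooth 19 meets gear-1 tooth 9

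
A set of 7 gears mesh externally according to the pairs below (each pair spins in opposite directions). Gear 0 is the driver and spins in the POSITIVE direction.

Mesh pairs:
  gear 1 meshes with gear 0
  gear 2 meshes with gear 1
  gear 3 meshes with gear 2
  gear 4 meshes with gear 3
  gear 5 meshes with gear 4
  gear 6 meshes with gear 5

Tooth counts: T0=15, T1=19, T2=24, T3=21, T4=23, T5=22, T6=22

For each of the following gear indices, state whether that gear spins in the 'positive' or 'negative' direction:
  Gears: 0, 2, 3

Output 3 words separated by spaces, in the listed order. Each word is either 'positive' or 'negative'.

Gear 0 (driver): positive (depth 0)
  gear 1: meshes with gear 0 -> depth 1 -> negative (opposite of gear 0)
  gear 2: meshes with gear 1 -> depth 2 -> positive (opposite of gear 1)
  gear 3: meshes with gear 2 -> depth 3 -> negative (opposite of gear 2)
  gear 4: meshes with gear 3 -> depth 4 -> positive (opposite of gear 3)
  gear 5: meshes with gear 4 -> depth 5 -> negative (opposite of gear 4)
  gear 6: meshes with gear 5 -> depth 6 -> positive (opposite of gear 5)
Queried indices 0, 2, 3 -> positive, positive, negative

Answer: positive positive negative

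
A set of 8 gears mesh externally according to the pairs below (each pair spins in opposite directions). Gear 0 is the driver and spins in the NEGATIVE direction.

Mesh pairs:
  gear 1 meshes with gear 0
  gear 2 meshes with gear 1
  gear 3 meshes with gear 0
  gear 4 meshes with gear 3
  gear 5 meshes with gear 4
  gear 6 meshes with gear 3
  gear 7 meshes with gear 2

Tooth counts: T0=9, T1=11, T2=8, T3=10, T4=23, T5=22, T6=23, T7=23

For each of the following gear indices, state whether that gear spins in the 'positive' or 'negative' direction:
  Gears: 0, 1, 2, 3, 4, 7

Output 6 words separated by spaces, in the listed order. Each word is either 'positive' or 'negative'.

Answer: negative positive negative positive negative positive

Derivation:
Gear 0 (driver): negative (depth 0)
  gear 1: meshes with gear 0 -> depth 1 -> positive (opposite of gear 0)
  gear 2: meshes with gear 1 -> depth 2 -> negative (opposite of gear 1)
  gear 3: meshes with gear 0 -> depth 1 -> positive (opposite of gear 0)
  gear 4: meshes with gear 3 -> depth 2 -> negative (opposite of gear 3)
  gear 5: meshes with gear 4 -> depth 3 -> positive (opposite of gear 4)
  gear 6: meshes with gear 3 -> depth 2 -> negative (opposite of gear 3)
  gear 7: meshes with gear 2 -> depth 3 -> positive (opposite of gear 2)
Queried indices 0, 1, 2, 3, 4, 7 -> negative, positive, negative, positive, negative, positive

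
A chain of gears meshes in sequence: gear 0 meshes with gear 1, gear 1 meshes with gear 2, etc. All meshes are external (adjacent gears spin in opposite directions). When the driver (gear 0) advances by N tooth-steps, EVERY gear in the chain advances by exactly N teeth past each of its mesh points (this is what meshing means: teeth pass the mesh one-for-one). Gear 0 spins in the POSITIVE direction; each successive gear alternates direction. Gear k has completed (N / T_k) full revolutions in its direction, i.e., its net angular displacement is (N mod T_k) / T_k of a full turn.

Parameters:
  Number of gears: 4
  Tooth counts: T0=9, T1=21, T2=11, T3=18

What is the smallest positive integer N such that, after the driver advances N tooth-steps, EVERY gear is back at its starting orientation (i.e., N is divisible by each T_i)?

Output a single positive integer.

Gear k returns to start when N is a multiple of T_k.
All gears at start simultaneously when N is a common multiple of [9, 21, 11, 18]; the smallest such N is lcm(9, 21, 11, 18).
Start: lcm = T0 = 9
Fold in T1=21: gcd(9, 21) = 3; lcm(9, 21) = 9 * 21 / 3 = 189 / 3 = 63
Fold in T2=11: gcd(63, 11) = 1; lcm(63, 11) = 63 * 11 / 1 = 693 / 1 = 693
Fold in T3=18: gcd(693, 18) = 9; lcm(693, 18) = 693 * 18 / 9 = 12474 / 9 = 1386
Full cycle length = 1386

Answer: 1386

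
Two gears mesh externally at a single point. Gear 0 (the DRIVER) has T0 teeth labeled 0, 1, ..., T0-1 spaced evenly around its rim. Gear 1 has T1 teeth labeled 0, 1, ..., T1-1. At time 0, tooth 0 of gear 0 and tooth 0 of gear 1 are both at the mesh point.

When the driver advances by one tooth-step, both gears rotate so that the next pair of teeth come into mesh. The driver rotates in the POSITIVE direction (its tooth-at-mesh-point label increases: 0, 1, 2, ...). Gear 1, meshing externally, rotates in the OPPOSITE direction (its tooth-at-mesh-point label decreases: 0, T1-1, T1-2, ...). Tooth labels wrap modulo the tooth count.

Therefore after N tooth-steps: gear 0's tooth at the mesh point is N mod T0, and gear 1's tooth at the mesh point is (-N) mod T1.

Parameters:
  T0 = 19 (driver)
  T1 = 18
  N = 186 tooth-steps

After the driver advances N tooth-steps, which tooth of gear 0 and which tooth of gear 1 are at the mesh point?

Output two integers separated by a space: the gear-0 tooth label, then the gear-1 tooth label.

Answer: 15 12

Derivation:
Gear 0 (driver, T0=19): tooth at mesh = N mod T0
  186 = 9 * 19 + 15, so 186 mod 19 = 15
  gear 0 tooth = 15
Gear 1 (driven, T1=18): tooth at mesh = (-N) mod T1
  186 = 10 * 18 + 6, so 186 mod 18 = 6
  (-186) mod 18 = (-6) mod 18 = 18 - 6 = 12
Mesh after 186 steps: gear-0 tooth 15 meets gear-1 tooth 12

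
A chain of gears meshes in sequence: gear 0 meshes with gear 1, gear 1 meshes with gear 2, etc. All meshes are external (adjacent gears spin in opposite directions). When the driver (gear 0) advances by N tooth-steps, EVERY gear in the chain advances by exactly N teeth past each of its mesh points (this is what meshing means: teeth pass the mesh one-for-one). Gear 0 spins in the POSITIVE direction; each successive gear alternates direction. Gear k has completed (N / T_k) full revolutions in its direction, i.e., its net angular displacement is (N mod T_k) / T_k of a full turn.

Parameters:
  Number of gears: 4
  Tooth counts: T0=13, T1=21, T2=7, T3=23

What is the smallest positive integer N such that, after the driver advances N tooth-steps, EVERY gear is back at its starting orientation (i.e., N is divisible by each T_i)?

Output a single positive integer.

Gear k returns to start when N is a multiple of T_k.
All gears at start simultaneously when N is a common multiple of [13, 21, 7, 23]; the smallest such N is lcm(13, 21, 7, 23).
Start: lcm = T0 = 13
Fold in T1=21: gcd(13, 21) = 1; lcm(13, 21) = 13 * 21 / 1 = 273 / 1 = 273
Fold in T2=7: gcd(273, 7) = 7; lcm(273, 7) = 273 * 7 / 7 = 1911 / 7 = 273
Fold in T3=23: gcd(273, 23) = 1; lcm(273, 23) = 273 * 23 / 1 = 6279 / 1 = 6279
Full cycle length = 6279

Answer: 6279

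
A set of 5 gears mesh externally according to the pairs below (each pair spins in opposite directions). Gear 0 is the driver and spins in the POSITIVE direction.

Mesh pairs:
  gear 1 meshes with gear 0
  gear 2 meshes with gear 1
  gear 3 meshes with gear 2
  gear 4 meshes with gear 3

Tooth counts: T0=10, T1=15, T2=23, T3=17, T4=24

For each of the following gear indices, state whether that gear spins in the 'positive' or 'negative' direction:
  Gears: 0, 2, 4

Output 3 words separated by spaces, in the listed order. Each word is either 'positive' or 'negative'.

Gear 0 (driver): positive (depth 0)
  gear 1: meshes with gear 0 -> depth 1 -> negative (opposite of gear 0)
  gear 2: meshes with gear 1 -> depth 2 -> positive (opposite of gear 1)
  gear 3: meshes with gear 2 -> depth 3 -> negative (opposite of gear 2)
  gear 4: meshes with gear 3 -> depth 4 -> positive (opposite of gear 3)
Queried indices 0, 2, 4 -> positive, positive, positive

Answer: positive positive positive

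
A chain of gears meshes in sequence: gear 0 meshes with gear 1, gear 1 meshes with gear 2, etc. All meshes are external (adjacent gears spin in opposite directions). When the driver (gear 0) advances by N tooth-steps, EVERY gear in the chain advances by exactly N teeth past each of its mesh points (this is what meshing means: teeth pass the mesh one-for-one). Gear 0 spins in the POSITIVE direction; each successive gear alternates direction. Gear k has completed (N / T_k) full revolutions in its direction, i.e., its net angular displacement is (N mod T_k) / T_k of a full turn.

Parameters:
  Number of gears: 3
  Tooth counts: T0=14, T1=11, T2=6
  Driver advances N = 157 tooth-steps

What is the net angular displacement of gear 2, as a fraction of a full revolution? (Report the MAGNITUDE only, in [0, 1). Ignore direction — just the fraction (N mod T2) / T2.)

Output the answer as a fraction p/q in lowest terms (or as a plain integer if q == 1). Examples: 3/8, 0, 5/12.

Answer: 1/6

Derivation:
Chain of 3 gears, tooth counts: [14, 11, 6]
  gear 0: T0=14, direction=positive, advance = 157 mod 14 = 3 teeth = 3/14 turn
  gear 1: T1=11, direction=negative, advance = 157 mod 11 = 3 teeth = 3/11 turn
  gear 2: T2=6, direction=positive, advance = 157 mod 6 = 1 teeth = 1/6 turn
Gear 2: 157 mod 6 = 1
Fraction = 1 / 6 = 1/6 (gcd(1,6)=1) = 1/6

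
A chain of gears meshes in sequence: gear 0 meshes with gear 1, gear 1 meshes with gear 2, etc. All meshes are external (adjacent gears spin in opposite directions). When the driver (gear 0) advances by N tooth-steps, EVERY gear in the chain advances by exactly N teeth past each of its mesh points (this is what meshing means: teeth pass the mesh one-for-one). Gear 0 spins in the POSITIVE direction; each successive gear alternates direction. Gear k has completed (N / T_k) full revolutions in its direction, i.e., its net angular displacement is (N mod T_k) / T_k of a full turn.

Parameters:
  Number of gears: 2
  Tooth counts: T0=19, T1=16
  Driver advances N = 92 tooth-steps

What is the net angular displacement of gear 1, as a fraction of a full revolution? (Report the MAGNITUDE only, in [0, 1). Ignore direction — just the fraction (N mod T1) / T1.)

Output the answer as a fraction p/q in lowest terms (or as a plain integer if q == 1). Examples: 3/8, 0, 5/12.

Answer: 3/4

Derivation:
Chain of 2 gears, tooth counts: [19, 16]
  gear 0: T0=19, direction=positive, advance = 92 mod 19 = 16 teeth = 16/19 turn
  gear 1: T1=16, direction=negative, advance = 92 mod 16 = 12 teeth = 12/16 turn
Gear 1: 92 mod 16 = 12
Fraction = 12 / 16 = 3/4 (gcd(12,16)=4) = 3/4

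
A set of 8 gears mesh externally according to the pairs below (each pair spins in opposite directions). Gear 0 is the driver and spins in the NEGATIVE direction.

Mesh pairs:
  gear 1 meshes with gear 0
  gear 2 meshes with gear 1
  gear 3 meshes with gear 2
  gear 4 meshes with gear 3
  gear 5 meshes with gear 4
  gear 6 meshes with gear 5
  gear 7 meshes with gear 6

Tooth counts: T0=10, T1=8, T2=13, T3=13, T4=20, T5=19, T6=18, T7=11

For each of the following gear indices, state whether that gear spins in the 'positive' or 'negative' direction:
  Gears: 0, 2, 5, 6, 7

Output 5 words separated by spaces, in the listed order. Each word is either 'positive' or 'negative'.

Answer: negative negative positive negative positive

Derivation:
Gear 0 (driver): negative (depth 0)
  gear 1: meshes with gear 0 -> depth 1 -> positive (opposite of gear 0)
  gear 2: meshes with gear 1 -> depth 2 -> negative (opposite of gear 1)
  gear 3: meshes with gear 2 -> depth 3 -> positive (opposite of gear 2)
  gear 4: meshes with gear 3 -> depth 4 -> negative (opposite of gear 3)
  gear 5: meshes with gear 4 -> depth 5 -> positive (opposite of gear 4)
  gear 6: meshes with gear 5 -> depth 6 -> negative (opposite of gear 5)
  gear 7: meshes with gear 6 -> depth 7 -> positive (opposite of gear 6)
Queried indices 0, 2, 5, 6, 7 -> negative, negative, positive, negative, positive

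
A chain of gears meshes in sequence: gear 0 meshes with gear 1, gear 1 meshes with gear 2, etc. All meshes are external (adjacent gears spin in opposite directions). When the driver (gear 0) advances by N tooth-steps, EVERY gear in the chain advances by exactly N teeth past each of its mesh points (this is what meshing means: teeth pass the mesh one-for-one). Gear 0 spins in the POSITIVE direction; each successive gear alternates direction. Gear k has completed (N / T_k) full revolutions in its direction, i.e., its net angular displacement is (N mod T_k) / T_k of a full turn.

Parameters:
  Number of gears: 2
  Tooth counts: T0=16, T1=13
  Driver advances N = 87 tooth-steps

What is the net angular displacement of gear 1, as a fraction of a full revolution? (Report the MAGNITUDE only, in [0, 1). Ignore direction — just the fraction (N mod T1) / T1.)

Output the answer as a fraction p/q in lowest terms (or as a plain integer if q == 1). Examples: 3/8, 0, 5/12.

Answer: 9/13

Derivation:
Chain of 2 gears, tooth counts: [16, 13]
  gear 0: T0=16, direction=positive, advance = 87 mod 16 = 7 teeth = 7/16 turn
  gear 1: T1=13, direction=negative, advance = 87 mod 13 = 9 teeth = 9/13 turn
Gear 1: 87 mod 13 = 9
Fraction = 9 / 13 = 9/13 (gcd(9,13)=1) = 9/13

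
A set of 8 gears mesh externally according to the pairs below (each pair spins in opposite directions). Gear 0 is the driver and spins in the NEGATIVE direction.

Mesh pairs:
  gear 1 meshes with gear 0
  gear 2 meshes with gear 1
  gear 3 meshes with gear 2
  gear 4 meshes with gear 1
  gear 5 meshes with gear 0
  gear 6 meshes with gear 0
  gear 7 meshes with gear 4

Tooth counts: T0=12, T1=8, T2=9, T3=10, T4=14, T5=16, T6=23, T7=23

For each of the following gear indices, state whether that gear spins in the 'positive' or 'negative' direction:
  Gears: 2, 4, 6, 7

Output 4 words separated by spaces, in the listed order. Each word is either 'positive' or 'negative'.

Answer: negative negative positive positive

Derivation:
Gear 0 (driver): negative (depth 0)
  gear 1: meshes with gear 0 -> depth 1 -> positive (opposite of gear 0)
  gear 2: meshes with gear 1 -> depth 2 -> negative (opposite of gear 1)
  gear 3: meshes with gear 2 -> depth 3 -> positive (opposite of gear 2)
  gear 4: meshes with gear 1 -> depth 2 -> negative (opposite of gear 1)
  gear 5: meshes with gear 0 -> depth 1 -> positive (opposite of gear 0)
  gear 6: meshes with gear 0 -> depth 1 -> positive (opposite of gear 0)
  gear 7: meshes with gear 4 -> depth 3 -> positive (opposite of gear 4)
Queried indices 2, 4, 6, 7 -> negative, negative, positive, positive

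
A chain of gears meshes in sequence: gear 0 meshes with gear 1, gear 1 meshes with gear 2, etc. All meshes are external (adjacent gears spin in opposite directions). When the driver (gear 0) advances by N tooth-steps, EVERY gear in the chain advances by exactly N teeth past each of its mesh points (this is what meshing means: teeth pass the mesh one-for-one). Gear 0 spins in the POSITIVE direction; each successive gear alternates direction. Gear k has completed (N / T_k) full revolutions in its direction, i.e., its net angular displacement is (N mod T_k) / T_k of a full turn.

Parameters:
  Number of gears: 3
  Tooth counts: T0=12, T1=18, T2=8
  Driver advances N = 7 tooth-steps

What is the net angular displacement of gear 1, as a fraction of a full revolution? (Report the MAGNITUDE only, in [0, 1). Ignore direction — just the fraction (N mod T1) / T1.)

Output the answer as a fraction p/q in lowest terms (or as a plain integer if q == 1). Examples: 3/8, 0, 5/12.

Answer: 7/18

Derivation:
Chain of 3 gears, tooth counts: [12, 18, 8]
  gear 0: T0=12, direction=positive, advance = 7 mod 12 = 7 teeth = 7/12 turn
  gear 1: T1=18, direction=negative, advance = 7 mod 18 = 7 teeth = 7/18 turn
  gear 2: T2=8, direction=positive, advance = 7 mod 8 = 7 teeth = 7/8 turn
Gear 1: 7 mod 18 = 7
Fraction = 7 / 18 = 7/18 (gcd(7,18)=1) = 7/18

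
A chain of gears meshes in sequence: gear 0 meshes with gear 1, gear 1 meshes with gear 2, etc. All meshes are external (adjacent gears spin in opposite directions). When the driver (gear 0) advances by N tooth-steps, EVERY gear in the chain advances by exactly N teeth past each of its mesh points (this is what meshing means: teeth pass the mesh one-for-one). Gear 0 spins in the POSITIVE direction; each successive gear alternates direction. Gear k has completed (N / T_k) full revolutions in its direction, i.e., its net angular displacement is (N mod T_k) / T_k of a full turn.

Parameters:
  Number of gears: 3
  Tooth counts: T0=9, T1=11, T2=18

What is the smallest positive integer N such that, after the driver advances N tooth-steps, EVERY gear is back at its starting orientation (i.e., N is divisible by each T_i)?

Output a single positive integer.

Answer: 198

Derivation:
Gear k returns to start when N is a multiple of T_k.
All gears at start simultaneously when N is a common multiple of [9, 11, 18]; the smallest such N is lcm(9, 11, 18).
Start: lcm = T0 = 9
Fold in T1=11: gcd(9, 11) = 1; lcm(9, 11) = 9 * 11 / 1 = 99 / 1 = 99
Fold in T2=18: gcd(99, 18) = 9; lcm(99, 18) = 99 * 18 / 9 = 1782 / 9 = 198
Full cycle length = 198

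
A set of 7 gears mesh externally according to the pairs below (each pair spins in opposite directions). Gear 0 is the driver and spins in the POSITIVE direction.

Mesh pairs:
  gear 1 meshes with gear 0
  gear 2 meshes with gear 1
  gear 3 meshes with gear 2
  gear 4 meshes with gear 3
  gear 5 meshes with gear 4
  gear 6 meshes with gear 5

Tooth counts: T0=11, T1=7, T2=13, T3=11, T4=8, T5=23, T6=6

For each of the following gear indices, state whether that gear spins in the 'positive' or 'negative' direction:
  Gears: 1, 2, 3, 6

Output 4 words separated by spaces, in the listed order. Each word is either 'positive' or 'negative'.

Answer: negative positive negative positive

Derivation:
Gear 0 (driver): positive (depth 0)
  gear 1: meshes with gear 0 -> depth 1 -> negative (opposite of gear 0)
  gear 2: meshes with gear 1 -> depth 2 -> positive (opposite of gear 1)
  gear 3: meshes with gear 2 -> depth 3 -> negative (opposite of gear 2)
  gear 4: meshes with gear 3 -> depth 4 -> positive (opposite of gear 3)
  gear 5: meshes with gear 4 -> depth 5 -> negative (opposite of gear 4)
  gear 6: meshes with gear 5 -> depth 6 -> positive (opposite of gear 5)
Queried indices 1, 2, 3, 6 -> negative, positive, negative, positive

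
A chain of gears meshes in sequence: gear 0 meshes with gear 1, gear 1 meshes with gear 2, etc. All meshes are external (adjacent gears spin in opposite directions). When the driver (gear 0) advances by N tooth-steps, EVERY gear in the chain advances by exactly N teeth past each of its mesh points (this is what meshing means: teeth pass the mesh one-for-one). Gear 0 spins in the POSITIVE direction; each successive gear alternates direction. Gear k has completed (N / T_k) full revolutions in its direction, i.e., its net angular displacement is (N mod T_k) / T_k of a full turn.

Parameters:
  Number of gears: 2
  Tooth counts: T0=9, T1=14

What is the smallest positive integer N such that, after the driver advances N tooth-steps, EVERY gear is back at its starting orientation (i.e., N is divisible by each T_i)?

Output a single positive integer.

Answer: 126

Derivation:
Gear k returns to start when N is a multiple of T_k.
All gears at start simultaneously when N is a common multiple of [9, 14]; the smallest such N is lcm(9, 14).
Start: lcm = T0 = 9
Fold in T1=14: gcd(9, 14) = 1; lcm(9, 14) = 9 * 14 / 1 = 126 / 1 = 126
Full cycle length = 126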